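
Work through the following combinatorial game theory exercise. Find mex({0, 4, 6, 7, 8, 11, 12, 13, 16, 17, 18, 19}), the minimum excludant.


Set = {0, 4, 6, 7, 8, 11, 12, 13, 16, 17, 18, 19}
0 is in the set.
1 is NOT in the set. This is the mex.
mex = 1

1


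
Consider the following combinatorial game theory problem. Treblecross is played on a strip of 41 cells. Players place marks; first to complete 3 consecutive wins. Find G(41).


Treblecross: place X on empty cells; 3-in-a-row wins.
Playing within two cells of an existing X lets the opponent win at once, so sensible play treats the cells i-2..i+2 around each X as dead. The player left with no safe cell loses, so this is a normal-play take-away game on strips of safe cells.
Placing X at cell i (0-indexed) of a strip of k safe cells leaves independent strips of sizes max(0, i-2) and max(0, k-i-3). Hence G(k) = mex{ G(max(0,i-2)) XOR G(max(0,k-i-3)) : 0 <= i < k }, with G(0) = 0.
G(1): splits (0,0):0^0=0 -> mex({0}) = 1
G(2): splits (0,0):0^0=0 -> mex({0}) = 1
G(3): splits (0,0):0^0=0 -> mex({0}) = 1
G(4): splits (0,1):0^1=1 (0,0):0^0=0 -> mex({0, 1}) = 2
G(5): splits (0,2):0^1=1 (0,1):0^1=1 (0,0):0^0=0 -> mex({0, 1}) = 2
G(6) = mex({1}) = 0
G(7) = mex({0, 1, 2}) = 3
G(8) = mex({0, 1, 2}) = 3
G(9) = mex({0, 2}) = 1
G(10) = mex({0, 2, 3}) = 1
G(11) = mex({0, 3}) = 1
G(12) = mex({1, 3}) = 0
G(13) = mex({0, 1, 2, 3}) = 4
G(14) = mex({0, 1, 2}) = 3
G(15) = mex({0, 1, 2}) = 3
G(16) = mex({0, 1, 2, 4}) = 3
G(17) = mex({0, 1, 3, 4}) = 2
G(18) = mex({0, 1, 3, 4}) = 2
G(19) = mex({0, 1, 3, 5}) = 2
G(20) = mex({0, 1, 2, 3, 5}) = 4
G(21) = mex({0, 1, 2, 3, 5}) = 4
G(22) = mex({1, 2, 6}) = 0
G(23) = mex({0, 1, 2, 3, 4, 6}) = 5
G(24) = mex({0, 1, 2, 3, 4}) = 5
G(25) = mex({0, 1, 3, 4, 7}) = 2
G(26) = mex({0, 1, 3, 4, 5, 7}) = 2
G(27) = mex({0, 1, 3, 5}) = 2
G(28) = mex({0, 1, 2, 5}) = 3
G(29) = mex({0, 1, 2, 4, 5, 6}) = 3
G(30) = mex({1, 2, 4, 6}) = 0
G(31) = mex({0, 1, 2, 3, 4, 6}) = 5
G(32) = mex({1, 2, 3, 4, 7}) = 0
G(33) = mex({0, 3, 7}) = 1
G(34) = mex({0, 2, 3, 5, 7}) = 1
G(35) = mex({0, 2, 3, 5, 6}) = 1
G(36) = mex({0, 1, 2, 5, 6}) = 3
G(37) = mex({0, 1, 2, 4, 5, 6}) = 3
G(38) = mex({0, 1, 2, 4}) = 3
G(39) = mex({0, 1, 2, 3, 4, 7}) = 5
G(40) = mex({0, 1, 2, 3, 4, 5, 7}) = 6
G(41) = mex({0, 1, 2, 3, 5, 7}) = 4
Therefore G(41) = 4.

4


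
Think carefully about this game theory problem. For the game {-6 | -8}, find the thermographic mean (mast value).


Game = {-6 | -8}, a switch {a | b} with numbers a > b.
Its thermograph has left wall a - t and right wall b + t, which meet at t = (a - b)/2, where both equal (a + b)/2. So the mast (mean value) is at (a + b)/2.
Mean = (-6 + (-8))/2 = -14/2 = -7

-7


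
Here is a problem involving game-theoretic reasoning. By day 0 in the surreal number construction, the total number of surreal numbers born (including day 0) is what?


Day 0: {|} = 0 is born. Count = 1.
Day n: the number of surreal numbers born by day n is 2^(n+1) - 1.
By day 0: 2^1 - 1 = 1
By day 0: 1 surreal numbers.

1


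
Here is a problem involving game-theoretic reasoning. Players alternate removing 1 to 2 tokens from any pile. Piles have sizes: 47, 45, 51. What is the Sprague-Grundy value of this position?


Subtraction set: {1, 2}
For this subtraction set, G(n) = n mod 3 (period = max + 1 = 3).
Pile 1 (size 47): G(47) = 47 mod 3 = 2
Pile 2 (size 45): G(45) = 45 mod 3 = 0
Pile 3 (size 51): G(51) = 51 mod 3 = 0
Total Grundy value = XOR of all: 2 XOR 0 XOR 0 = 2

2


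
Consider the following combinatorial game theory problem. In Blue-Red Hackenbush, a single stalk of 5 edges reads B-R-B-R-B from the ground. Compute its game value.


Edges (from ground): B-R-B-R-B
By Berlekamp's sign-expansion rule, a Blue-Red Hackenbush stalk has the value of the surreal number whose sign sequence is the edge sequence with B -> + and R -> -.
Sign sequence: +-+-+
Trace the sign expansion in the surreal number tree, starting from 0:
Edge 1: B (sign +) -> bounds (0, +inf), value = 1
Edge 2: R (sign -) -> bounds (0, 1), value = 1/2
Edge 3: B (sign +) -> bounds (1/2, 1), value = 3/4
Edge 4: R (sign -) -> bounds (1/2, 3/4), value = 5/8
Edge 5: B (sign +) -> bounds (5/8, 3/4), value = 11/16
Game value = 11/16

11/16


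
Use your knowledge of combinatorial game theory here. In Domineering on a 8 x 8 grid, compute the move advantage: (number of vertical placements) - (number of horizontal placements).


Board is 8 x 8 (rows x cols).
Left (vertical) placements: (rows-1) * cols = 7 * 8 = 56
Right (horizontal) placements: rows * (cols-1) = 8 * 7 = 56
Advantage = Left - Right = 56 - 56 = 0

0


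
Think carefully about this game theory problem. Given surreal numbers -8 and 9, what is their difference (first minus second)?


x = -8, y = 9
x - y = -8 - 9 = -17

-17


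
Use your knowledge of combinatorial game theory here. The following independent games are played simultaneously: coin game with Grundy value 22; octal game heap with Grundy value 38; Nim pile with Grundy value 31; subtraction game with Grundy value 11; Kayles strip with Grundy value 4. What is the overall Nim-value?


By the Sprague-Grundy theorem, the Grundy value of a sum of games is the XOR of individual Grundy values.
coin game: Grundy value = 22. Running XOR: 0 XOR 22 = 22
octal game heap: Grundy value = 38. Running XOR: 22 XOR 38 = 48
Nim pile: Grundy value = 31. Running XOR: 48 XOR 31 = 47
subtraction game: Grundy value = 11. Running XOR: 47 XOR 11 = 36
Kayles strip: Grundy value = 4. Running XOR: 36 XOR 4 = 32
The combined Grundy value is 32.

32


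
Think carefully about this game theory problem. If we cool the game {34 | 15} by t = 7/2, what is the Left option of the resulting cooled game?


Original game: {34 | 15} (a switch {a | b} with a > b).
Cooling by t (for t below the temperature (a - b)/2 = 19/2) taxes each move by t: {a | b} cooled by t is {a - t | b + t}.
Cooling amount: t = 7/2
Cooled Left option: 34 - 7/2 = 61/2
Cooled Right option: 15 + 7/2 = 37/2
Cooled game: {61/2 | 37/2}
Left option = 61/2

61/2


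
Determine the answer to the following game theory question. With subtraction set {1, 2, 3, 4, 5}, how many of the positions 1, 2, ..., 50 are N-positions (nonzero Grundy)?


Subtraction set S = {1, 2, 3, 4, 5}, so G(n) = n mod 6.
G(n) = 0 when n is a multiple of 6.
Multiples of 6 in [1, 50]: 8
N-positions (nonzero Grundy) = 50 - 8 = 42

42


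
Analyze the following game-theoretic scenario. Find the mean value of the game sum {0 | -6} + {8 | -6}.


G1 = {0 | -6}, G2 = {8 | -6}
Each is a switch {a | b} with numbers a > b; its mean value is (a + b)/2, and mean value is additive over game sums: m(G1 + G2) = m(G1) + m(G2).
Mean of G1 = (0 + (-6))/2 = -6/2 = -3
Mean of G2 = (8 + (-6))/2 = 2/2 = 1
Mean of G1 + G2 = -3 + 1 = -2

-2


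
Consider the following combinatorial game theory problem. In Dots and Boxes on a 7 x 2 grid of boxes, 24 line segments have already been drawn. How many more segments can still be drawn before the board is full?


Grid: 7 x 2 boxes, i.e. 8 rows and 3 columns of dots.
Horizontal edges: (rows + 1) * cols = 8 * 2 = 16
Vertical edges: rows * (cols + 1) = 7 * 3 = 21
Total edges: 16 + 21 = 37
Edges drawn: 24
Remaining: 37 - 24 = 13

13


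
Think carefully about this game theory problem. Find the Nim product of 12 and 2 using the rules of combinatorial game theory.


Nim multiplication is bilinear over XOR: (u XOR v) * w = (u*w) XOR (v*w).
So we split each operand into its bit components and XOR the pairwise Nim products.
12 = 4 + 8 (as XOR of powers of 2).
2 = 2 (as XOR of powers of 2).
Using the standard Nim-product table on single bits:
  2*2 = 3,   2*4 = 8,   2*8 = 12,
  4*4 = 6,   4*8 = 11,  8*8 = 13,
and  1*x = x (identity), k*l = l*k (commutative).
Pairwise Nim products:
  4 * 2 = 8
  8 * 2 = 12
XOR them: 8 XOR 12 = 4.
Result: 12 * 2 = 4 (in Nim).

4


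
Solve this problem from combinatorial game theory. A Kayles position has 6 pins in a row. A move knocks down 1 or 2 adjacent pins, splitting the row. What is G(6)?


Kayles: a move removes 1 or 2 adjacent pins from a contiguous row.
Removing pins from a row of k leaves two independent rows (a, b) with a + b = k - 1 (one pin) or a + b = k - 2 (two pins); an end removal gives a = 0.
By Sprague-Grundy, G(k) = mex{ G(a) XOR G(b) } over all these splits. G(0) = 0.
G(1): splits (0,0):0^0=0 -> mex({0}) = 1
G(2): splits (0,1):0^1=1 (0,0):0^0=0 -> mex({0, 1}) = 2
G(3): splits (0,2):0^2=2 (1,1):1^1=0 (0,1):0^1=1 -> mex({0, 1, 2}) = 3
G(4): splits (0,3):0^3=3 (1,2):1^2=3 (0,2):0^2=2 (1,1):1^1=0 -> mex({0, 2, 3}) = 1
G(5): splits (0,4):0^1=1 (1,3):1^3=2 (2,2):2^2=0 (0,3):0^3=3 (1,2):1^2=3 -> mex({0, 1, 2, 3}) = 4
G(6) = mex({0, 1, 2, 4}) = 3
Therefore G(6) = 3.

3


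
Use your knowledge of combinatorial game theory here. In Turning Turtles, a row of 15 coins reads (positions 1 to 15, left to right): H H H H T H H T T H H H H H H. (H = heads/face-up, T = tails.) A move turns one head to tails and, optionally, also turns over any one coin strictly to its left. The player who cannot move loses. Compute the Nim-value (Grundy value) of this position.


Coins: H H H H T H H T T H H H H H H
Key fact: a single head at position k behaves exactly like a Nim heap of size k (turning it to T and optionally flipping a coin at j < k corresponds to moving the heap from k to j, or to 0), and heads combine as a disjunctive sum (two heads at the same place would cancel, matching j XOR j = 0). So the Nim-value is the XOR of the 1-indexed positions of the heads.
Face-up positions (1-indexed): [1, 2, 3, 4, 6, 7, 10, 11, 12, 13, 14, 15]
XOR 0 with 1: 0 XOR 1 = 1
XOR 1 with 2: 1 XOR 2 = 3
XOR 3 with 3: 3 XOR 3 = 0
XOR 0 with 4: 0 XOR 4 = 4
XOR 4 with 6: 4 XOR 6 = 2
XOR 2 with 7: 2 XOR 7 = 5
XOR 5 with 10: 5 XOR 10 = 15
XOR 15 with 11: 15 XOR 11 = 4
XOR 4 with 12: 4 XOR 12 = 8
XOR 8 with 13: 8 XOR 13 = 5
XOR 5 with 14: 5 XOR 14 = 11
XOR 11 with 15: 11 XOR 15 = 4
Nim-value = 4

4


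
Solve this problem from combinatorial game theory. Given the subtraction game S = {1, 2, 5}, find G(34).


The subtraction set is S = {1, 2, 5}.
G(k) = mex{ G(k - s) : s in S, s <= k }. We compute iteratively: G(0) = 0.
G(1) = mex({0}) = 1
G(2) = mex({0, 1}) = 2
G(3) = mex({1, 2}) = 0
G(4) = mex({0, 2}) = 1
G(5) = mex({0, 1}) = 2
G(6) = mex({1, 2}) = 0
G(7) = mex({0, 2}) = 1
Observe that G(3)..G(7) = 0, 1, 2, 0, 1 repeats G(0)..G(4) = 0, 1, 2, 0, 1.
For k >= max(S) = 5, G(k) is determined by the previous 5 values G(k-5)..G(k-1); a window of 5 consecutive values has recurred shifted by 3, so by induction G(k + 3) = G(k) for all k >= 0: the sequence is periodic from the start with period 3.
One period: G(0..2) = 0, 1, 2.
34 mod 3 = 1, so G(34) = G(1) = 1.

1


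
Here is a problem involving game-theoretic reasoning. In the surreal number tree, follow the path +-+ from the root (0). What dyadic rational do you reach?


Sign expansion: +-+
Rule: track bounds (lo, hi), initially (-inf, +inf). On '+', the current value becomes lo and we move to the simplest number in (value, hi): value + 1 if hi = +inf, otherwise the midpoint (value + hi)/2. On '-', the current value becomes hi and we move to value - 1 if lo = -inf, otherwise the midpoint (lo + value)/2.
Start at 0.
Step 1: sign = +, move right. Bounds: (0, +inf). Value = 1
Step 2: sign = -, move left. Bounds: (0, 1). Value = 1/2
Step 3: sign = +, move right. Bounds: (1/2, 1). Value = 3/4
The surreal number with sign expansion +-+ is 3/4.

3/4


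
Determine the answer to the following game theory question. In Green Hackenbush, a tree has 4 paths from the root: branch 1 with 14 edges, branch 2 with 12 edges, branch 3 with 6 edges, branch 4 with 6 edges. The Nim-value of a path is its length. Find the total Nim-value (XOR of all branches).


The tree has 4 branches from the ground vertex.
In Green Hackenbush, the Nim-value of a simple path of length k is k.
Branch 1: length 14, Nim-value = 14
Branch 2: length 12, Nim-value = 12
Branch 3: length 6, Nim-value = 6
Branch 4: length 6, Nim-value = 6
Total Nim-value = XOR of all branch values:
0 XOR 14 = 14
14 XOR 12 = 2
2 XOR 6 = 4
4 XOR 6 = 2
Nim-value of the tree = 2

2


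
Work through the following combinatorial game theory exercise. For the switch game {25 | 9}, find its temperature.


The game is {25 | 9}, a switch {a | b} with numbers a > b.
Cooling {a | b} by t gives {a - t | b + t}, which stops being hot when a - t = b + t, i.e. at t = (a - b)/2. So the temperature of a switch is (a - b)/2.
Temperature = (Left option - Right option) / 2
= (25 - (9)) / 2
= 16 / 2
= 8

8


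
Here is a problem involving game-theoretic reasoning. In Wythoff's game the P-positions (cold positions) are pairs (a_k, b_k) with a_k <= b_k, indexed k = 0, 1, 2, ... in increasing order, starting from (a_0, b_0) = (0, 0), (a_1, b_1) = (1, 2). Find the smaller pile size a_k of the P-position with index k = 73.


By Wythoff's theorem, a_k = floor(k * phi) and b_k = floor(k * phi^2) = a_k + k, where phi = (1 + sqrt(5))/2 is the golden ratio.
phi = (1 + sqrt(5))/2 = 1.618034
k = 73
k * phi = 73 * 1.618034 = 118.116481
a_73 = floor(k * phi) = 118

118


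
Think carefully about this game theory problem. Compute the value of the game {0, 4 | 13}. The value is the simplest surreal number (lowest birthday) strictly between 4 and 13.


Left options: {0, 4}, max = 4
Right options: {13}, min = 13
All options are numbers and max(Left) < min(Right), so by the simplicity theorem the value is the simplest (earliest-born) number strictly between 4 and 13.
Integers 5 through 12 all lie strictly between 4 and 13.
Among integers, the simplest (lowest birthday = smallest |n|; 0 is born on day 0, +-n on day n) is 5.
No non-integer in the interval can be simpler: if x is a non-integer in the interval, then floor(x) or ceil(x) also lies in the interval (the interval contains an integer), and both are proper prefixes of x's sign expansion, i.e. born earlier. So the game value is 5.
Game value = 5

5


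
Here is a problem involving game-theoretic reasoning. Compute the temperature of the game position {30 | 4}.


The game is {30 | 4}, a switch {a | b} with numbers a > b.
Cooling {a | b} by t gives {a - t | b + t}, which stops being hot when a - t = b + t, i.e. at t = (a - b)/2. So the temperature of a switch is (a - b)/2.
Temperature = (Left option - Right option) / 2
= (30 - (4)) / 2
= 26 / 2
= 13

13


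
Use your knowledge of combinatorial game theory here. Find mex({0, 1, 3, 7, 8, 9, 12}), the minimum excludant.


Set = {0, 1, 3, 7, 8, 9, 12}
0 is in the set.
1 is in the set.
2 is NOT in the set. This is the mex.
mex = 2

2


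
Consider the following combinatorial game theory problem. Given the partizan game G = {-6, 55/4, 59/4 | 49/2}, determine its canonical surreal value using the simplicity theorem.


Left options: {-6, 55/4, 59/4}, max = 59/4
Right options: {49/2}, min = 49/2
All options are numbers and max(Left) < min(Right), so by the simplicity theorem the value is the simplest (earliest-born) number strictly between 59/4 and 49/2.
Integers 15 through 24 all lie strictly between 59/4 and 49/2.
Among integers, the simplest (lowest birthday = smallest |n|; 0 is born on day 0, +-n on day n) is 15.
No non-integer in the interval can be simpler: if x is a non-integer in the interval, then floor(x) or ceil(x) also lies in the interval (the interval contains an integer), and both are proper prefixes of x's sign expansion, i.e. born earlier. So the game value is 15.
Game value = 15

15


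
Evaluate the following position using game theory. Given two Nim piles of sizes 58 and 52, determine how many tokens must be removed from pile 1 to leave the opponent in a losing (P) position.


Piles: 58 and 52
Current XOR: 58 XOR 52 = 14 (non-zero, so this is an N-position).
To make the XOR zero, we need to find a move that balances the piles.
For pile 1 (size 58): target = 58 XOR 14 = 52
We reduce pile 1 from 58 to 52.
Tokens removed: 58 - 52 = 6
Verification: 52 XOR 52 = 0

6


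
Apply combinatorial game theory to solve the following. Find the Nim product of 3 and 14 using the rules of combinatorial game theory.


Nim multiplication is bilinear over XOR: (u XOR v) * w = (u*w) XOR (v*w).
So we split each operand into its bit components and XOR the pairwise Nim products.
3 = 1 + 2 (as XOR of powers of 2).
14 = 2 + 4 + 8 (as XOR of powers of 2).
Using the standard Nim-product table on single bits:
  2*2 = 3,   2*4 = 8,   2*8 = 12,
  4*4 = 6,   4*8 = 11,  8*8 = 13,
and  1*x = x (identity), k*l = l*k (commutative).
Pairwise Nim products:
  1 * 2 = 2
  1 * 4 = 4
  1 * 8 = 8
  2 * 2 = 3
  2 * 4 = 8
  2 * 8 = 12
XOR them: 2 XOR 4 XOR 8 XOR 3 XOR 8 XOR 12 = 9.
Result: 3 * 14 = 9 (in Nim).

9


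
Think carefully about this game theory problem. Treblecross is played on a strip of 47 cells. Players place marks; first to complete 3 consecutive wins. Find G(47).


Treblecross: place X on empty cells; 3-in-a-row wins.
Playing within two cells of an existing X lets the opponent win at once, so sensible play treats the cells i-2..i+2 around each X as dead. The player left with no safe cell loses, so this is a normal-play take-away game on strips of safe cells.
Placing X at cell i (0-indexed) of a strip of k safe cells leaves independent strips of sizes max(0, i-2) and max(0, k-i-3). Hence G(k) = mex{ G(max(0,i-2)) XOR G(max(0,k-i-3)) : 0 <= i < k }, with G(0) = 0.
G(1): splits (0,0):0^0=0 -> mex({0}) = 1
G(2): splits (0,0):0^0=0 -> mex({0}) = 1
G(3): splits (0,0):0^0=0 -> mex({0}) = 1
G(4): splits (0,1):0^1=1 (0,0):0^0=0 -> mex({0, 1}) = 2
G(5): splits (0,2):0^1=1 (0,1):0^1=1 (0,0):0^0=0 -> mex({0, 1}) = 2
G(6) = mex({1}) = 0
G(7) = mex({0, 1, 2}) = 3
G(8) = mex({0, 1, 2}) = 3
G(9) = mex({0, 2}) = 1
G(10) = mex({0, 2, 3}) = 1
G(11) = mex({0, 3}) = 1
G(12) = mex({1, 3}) = 0
G(13) = mex({0, 1, 2, 3}) = 4
G(14) = mex({0, 1, 2}) = 3
G(15) = mex({0, 1, 2}) = 3
G(16) = mex({0, 1, 2, 4}) = 3
G(17) = mex({0, 1, 3, 4}) = 2
G(18) = mex({0, 1, 3, 4}) = 2
G(19) = mex({0, 1, 3, 5}) = 2
G(20) = mex({0, 1, 2, 3, 5}) = 4
G(21) = mex({0, 1, 2, 3, 5}) = 4
G(22) = mex({1, 2, 6}) = 0
G(23) = mex({0, 1, 2, 3, 4, 6}) = 5
G(24) = mex({0, 1, 2, 3, 4}) = 5
G(25) = mex({0, 1, 3, 4, 7}) = 2
G(26) = mex({0, 1, 3, 4, 5, 7}) = 2
G(27) = mex({0, 1, 3, 5}) = 2
G(28) = mex({0, 1, 2, 5}) = 3
G(29) = mex({0, 1, 2, 4, 5, 6}) = 3
G(30) = mex({1, 2, 4, 6}) = 0
G(31) = mex({0, 1, 2, 3, 4, 6}) = 5
G(32) = mex({1, 2, 3, 4, 7}) = 0
G(33) = mex({0, 3, 7}) = 1
G(34) = mex({0, 2, 3, 5, 7}) = 1
G(35) = mex({0, 2, 3, 5, 6}) = 1
G(36) = mex({0, 1, 2, 5, 6}) = 3
G(37) = mex({0, 1, 2, 4, 5, 6}) = 3
G(38) = mex({0, 1, 2, 4}) = 3
G(39) = mex({0, 1, 2, 3, 4, 7}) = 5
G(40) = mex({0, 1, 2, 3, 4, 5, 7}) = 6
G(41) = mex({0, 1, 2, 3, 5, 7}) = 4
G(42) = mex({0, 1, 2, 3, 5, 6, 7}) = 4
G(43) = mex({0, 2, 3, 5, 6}) = 1
G(44) = mex({1, 2, 3, 4, 5, 6}) = 0
G(45) = mex({0, 1, 2, 3, 4, 6, 7}) = 5
G(46) = mex({0, 1, 2, 3, 4, 7}) = 5
G(47) = mex({0, 1, 2, 3, 4, 5, 7}) = 6
Therefore G(47) = 6.

6


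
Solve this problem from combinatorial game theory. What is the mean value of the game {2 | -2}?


Game = {2 | -2}, a switch {a | b} with numbers a > b.
Its thermograph has left wall a - t and right wall b + t, which meet at t = (a - b)/2, where both equal (a + b)/2. So the mast (mean value) is at (a + b)/2.
Mean = (2 + (-2))/2 = 0/2 = 0

0


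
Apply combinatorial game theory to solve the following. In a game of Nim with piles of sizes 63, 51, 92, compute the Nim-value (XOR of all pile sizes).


We need the XOR (exclusive or) of all pile sizes.
After XOR-ing pile 1 (size 63): 0 XOR 63 = 63
After XOR-ing pile 2 (size 51): 63 XOR 51 = 12
After XOR-ing pile 3 (size 92): 12 XOR 92 = 80
The Nim-value of this position is 80.

80


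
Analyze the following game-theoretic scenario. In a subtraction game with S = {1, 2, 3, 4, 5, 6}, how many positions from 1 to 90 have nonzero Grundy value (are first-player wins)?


Subtraction set S = {1, 2, 3, 4, 5, 6}, so G(n) = n mod 7.
G(n) = 0 when n is a multiple of 7.
Multiples of 7 in [1, 90]: 12
N-positions (nonzero Grundy) = 90 - 12 = 78

78


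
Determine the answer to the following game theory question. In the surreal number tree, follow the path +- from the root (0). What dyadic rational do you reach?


Sign expansion: +-
Rule: track bounds (lo, hi), initially (-inf, +inf). On '+', the current value becomes lo and we move to the simplest number in (value, hi): value + 1 if hi = +inf, otherwise the midpoint (value + hi)/2. On '-', the current value becomes hi and we move to value - 1 if lo = -inf, otherwise the midpoint (lo + value)/2.
Start at 0.
Step 1: sign = +, move right. Bounds: (0, +inf). Value = 1
Step 2: sign = -, move left. Bounds: (0, 1). Value = 1/2
The surreal number with sign expansion +- is 1/2.

1/2


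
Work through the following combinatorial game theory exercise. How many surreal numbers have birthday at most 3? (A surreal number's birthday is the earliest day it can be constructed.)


Day 0: {|} = 0 is born. Count = 1.
Day n: the number of surreal numbers born by day n is 2^(n+1) - 1.
By day 0: 2^1 - 1 = 1
By day 1: 2^2 - 1 = 3
By day 2: 2^3 - 1 = 7
By day 3: 2^4 - 1 = 15
By day 3: 15 surreal numbers.

15


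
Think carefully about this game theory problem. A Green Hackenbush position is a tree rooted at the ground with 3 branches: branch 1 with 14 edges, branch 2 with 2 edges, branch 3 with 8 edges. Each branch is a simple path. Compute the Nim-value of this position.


The tree has 3 branches from the ground vertex.
In Green Hackenbush, the Nim-value of a simple path of length k is k.
Branch 1: length 14, Nim-value = 14
Branch 2: length 2, Nim-value = 2
Branch 3: length 8, Nim-value = 8
Total Nim-value = XOR of all branch values:
0 XOR 14 = 14
14 XOR 2 = 12
12 XOR 8 = 4
Nim-value of the tree = 4

4


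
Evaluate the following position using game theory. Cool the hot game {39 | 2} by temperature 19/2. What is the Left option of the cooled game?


Original game: {39 | 2} (a switch {a | b} with a > b).
Cooling by t (for t below the temperature (a - b)/2 = 37/2) taxes each move by t: {a | b} cooled by t is {a - t | b + t}.
Cooling amount: t = 19/2
Cooled Left option: 39 - 19/2 = 59/2
Cooled Right option: 2 + 19/2 = 23/2
Cooled game: {59/2 | 23/2}
Left option = 59/2

59/2


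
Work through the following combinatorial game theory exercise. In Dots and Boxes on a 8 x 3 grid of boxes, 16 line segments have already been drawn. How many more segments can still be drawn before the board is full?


Grid: 8 x 3 boxes, i.e. 9 rows and 4 columns of dots.
Horizontal edges: (rows + 1) * cols = 9 * 3 = 27
Vertical edges: rows * (cols + 1) = 8 * 4 = 32
Total edges: 27 + 32 = 59
Edges drawn: 16
Remaining: 59 - 16 = 43

43


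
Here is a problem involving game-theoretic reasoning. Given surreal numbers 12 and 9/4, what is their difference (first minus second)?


x = 12, y = 9/4
Converting to common denominator: 4
x = 48/4, y = 9/4
x - y = 12 - 9/4 = 39/4

39/4


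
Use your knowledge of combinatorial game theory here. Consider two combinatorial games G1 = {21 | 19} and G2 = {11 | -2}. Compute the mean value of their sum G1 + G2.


G1 = {21 | 19}, G2 = {11 | -2}
Each is a switch {a | b} with numbers a > b; its mean value is (a + b)/2, and mean value is additive over game sums: m(G1 + G2) = m(G1) + m(G2).
Mean of G1 = (21 + (19))/2 = 40/2 = 20
Mean of G2 = (11 + (-2))/2 = 9/2 = 9/2
Mean of G1 + G2 = 20 + 9/2 = 49/2

49/2


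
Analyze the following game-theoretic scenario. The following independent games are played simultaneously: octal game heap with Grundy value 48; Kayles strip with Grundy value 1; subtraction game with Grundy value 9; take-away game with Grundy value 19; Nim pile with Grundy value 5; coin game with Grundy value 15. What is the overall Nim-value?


By the Sprague-Grundy theorem, the Grundy value of a sum of games is the XOR of individual Grundy values.
octal game heap: Grundy value = 48. Running XOR: 0 XOR 48 = 48
Kayles strip: Grundy value = 1. Running XOR: 48 XOR 1 = 49
subtraction game: Grundy value = 9. Running XOR: 49 XOR 9 = 56
take-away game: Grundy value = 19. Running XOR: 56 XOR 19 = 43
Nim pile: Grundy value = 5. Running XOR: 43 XOR 5 = 46
coin game: Grundy value = 15. Running XOR: 46 XOR 15 = 33
The combined Grundy value is 33.

33


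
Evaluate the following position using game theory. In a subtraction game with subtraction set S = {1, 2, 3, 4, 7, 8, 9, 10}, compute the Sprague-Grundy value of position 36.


The subtraction set is S = {1, 2, 3, 4, 7, 8, 9, 10}.
G(k) = mex{ G(k - s) : s in S, s <= k }. We compute iteratively: G(0) = 0.
G(1) = mex({0}) = 1
G(2) = mex({0, 1}) = 2
G(3) = mex({0, 1, 2}) = 3
G(4) = mex({0, 1, 2, 3}) = 4
G(5) = mex({1, 2, 3, 4}) = 0
G(6) = mex({0, 2, 3, 4}) = 1
G(7) = mex({0, 1, 3, 4}) = 2
G(8) = mex({0, 1, 2, 4}) = 3
G(9) = mex({0, 1, 2, 3}) = 4
G(10) = mex({0, 1, 2, 3, 4}) = 5
G(11) = mex({1, 2, 3, 4, 5}) = 0
G(12) = mex({0, 2, 3, 4, 5}) = 1
G(13) = mex({0, 1, 3, 4, 5}) = 2
G(14) = mex({0, 1, 2, 4, 5}) = 3
G(15) = mex({0, 1, 2, 3}) = 4
G(16) = mex({1, 2, 3, 4}) = 0
G(17) = mex({0, 2, 3, 4, 5}) = 1
G(18) = mex({0, 1, 3, 4, 5}) = 2
G(19) = mex({0, 1, 2, 4, 5}) = 3
G(20) = mex({0, 1, 2, 3, 5}) = 4
Observe that G(11)..G(20) = 0, 1, 2, 3, 4, 0, 1, 2, 3, 4 repeats G(0)..G(9) = 0, 1, 2, 3, 4, 0, 1, 2, 3, 4.
For k >= max(S) = 10, G(k) is determined by the previous 10 values G(k-10)..G(k-1); a window of 10 consecutive values has recurred shifted by 11, so by induction G(k + 11) = G(k) for all k >= 0: the sequence is periodic from the start with period 11.
One period: G(0..10) = 0, 1, 2, 3, 4, 0, 1, 2, 3, 4, 5.
36 mod 11 = 3, so G(36) = G(3) = 3.

3


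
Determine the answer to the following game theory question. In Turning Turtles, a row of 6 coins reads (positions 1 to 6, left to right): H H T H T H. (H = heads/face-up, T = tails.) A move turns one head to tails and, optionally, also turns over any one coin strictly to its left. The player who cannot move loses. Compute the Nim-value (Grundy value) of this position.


Coins: H H T H T H
Key fact: a single head at position k behaves exactly like a Nim heap of size k (turning it to T and optionally flipping a coin at j < k corresponds to moving the heap from k to j, or to 0), and heads combine as a disjunctive sum (two heads at the same place would cancel, matching j XOR j = 0). So the Nim-value is the XOR of the 1-indexed positions of the heads.
Face-up positions (1-indexed): [1, 2, 4, 6]
XOR 0 with 1: 0 XOR 1 = 1
XOR 1 with 2: 1 XOR 2 = 3
XOR 3 with 4: 3 XOR 4 = 7
XOR 7 with 6: 7 XOR 6 = 1
Nim-value = 1

1


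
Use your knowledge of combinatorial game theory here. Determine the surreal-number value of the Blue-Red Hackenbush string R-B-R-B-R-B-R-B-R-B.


Edges (from ground): R-B-R-B-R-B-R-B-R-B
By Berlekamp's sign-expansion rule, a Blue-Red Hackenbush stalk has the value of the surreal number whose sign sequence is the edge sequence with B -> + and R -> -.
Sign sequence: -+-+-+-+-+
Trace the sign expansion in the surreal number tree, starting from 0:
Edge 1: R (sign -) -> bounds (-inf, 0), value = -1
Edge 2: B (sign +) -> bounds (-1, 0), value = -1/2
Edge 3: R (sign -) -> bounds (-1, -1/2), value = -3/4
Edge 4: B (sign +) -> bounds (-3/4, -1/2), value = -5/8
Edge 5: R (sign -) -> bounds (-3/4, -5/8), value = -11/16
Edge 6: B (sign +) -> bounds (-11/16, -5/8), value = -21/32
Edge 7: R (sign -) -> bounds (-11/16, -21/32), value = -43/64
Edge 8: B (sign +) -> bounds (-43/64, -21/32), value = -85/128
Edge 9: R (sign -) -> bounds (-43/64, -85/128), value = -171/256
Edge 10: B (sign +) -> bounds (-171/256, -85/128), value = -341/512
Game value = -341/512

-341/512


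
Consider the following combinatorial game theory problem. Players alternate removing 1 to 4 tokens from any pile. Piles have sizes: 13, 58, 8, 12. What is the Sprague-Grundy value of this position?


Subtraction set: {1, 2, 3, 4}
For this subtraction set, G(n) = n mod 5 (period = max + 1 = 5).
Pile 1 (size 13): G(13) = 13 mod 5 = 3
Pile 2 (size 58): G(58) = 58 mod 5 = 3
Pile 3 (size 8): G(8) = 8 mod 5 = 3
Pile 4 (size 12): G(12) = 12 mod 5 = 2
Total Grundy value = XOR of all: 3 XOR 3 XOR 3 XOR 2 = 1

1


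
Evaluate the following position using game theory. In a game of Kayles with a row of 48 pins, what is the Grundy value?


Kayles: a move removes 1 or 2 adjacent pins from a contiguous row.
Removing pins from a row of k leaves two independent rows (a, b) with a + b = k - 1 (one pin) or a + b = k - 2 (two pins); an end removal gives a = 0.
By Sprague-Grundy, G(k) = mex{ G(a) XOR G(b) } over all these splits. G(0) = 0.
G(1): splits (0,0):0^0=0 -> mex({0}) = 1
G(2): splits (0,1):0^1=1 (0,0):0^0=0 -> mex({0, 1}) = 2
G(3): splits (0,2):0^2=2 (1,1):1^1=0 (0,1):0^1=1 -> mex({0, 1, 2}) = 3
G(4): splits (0,3):0^3=3 (1,2):1^2=3 (0,2):0^2=2 (1,1):1^1=0 -> mex({0, 2, 3}) = 1
G(5): splits (0,4):0^1=1 (1,3):1^3=2 (2,2):2^2=0 (0,3):0^3=3 (1,2):1^2=3 -> mex({0, 1, 2, 3}) = 4
G(6) = mex({0, 1, 2, 4}) = 3
G(7) = mex({0, 1, 3, 4, 5}) = 2
G(8) = mex({0, 2, 3, 5, 6}) = 1
G(9) = mex({0, 1, 2, 3, 6, 7}) = 4
G(10) = mex({0, 1, 3, 4, 5, 7}) = 2
G(11) = mex({0, 1, 2, 3, 4, 5}) = 6
G(12) = mex({0, 1, 2, 3, 5, 6, 7}) = 4
G(13) = mex({0, 2, 3, 4, 6, 7}) = 1
G(14) = mex({0, 1, 4, 5, 6, 7}) = 2
G(15) = mex({0, 1, 2, 3, 4, 5, 6}) = 7
G(16) = mex({0, 2, 3, 5, 6, 7}) = 1
G(17) = mex({0, 1, 2, 3, 5, 6, 7}) = 4
G(18) = mex({0, 1, 2, 4, 5, 6}) = 3
G(19) = mex({0, 1, 3, 4, 5, 7}) = 2
G(20) = mex({0, 2, 3, 4, 5, 6, 7}) = 1
G(21) = mex({0, 1, 2, 3, 5, 6, 7}) = 4
G(22) = mex({0, 1, 2, 3, 4, 5, 7}) = 6
G(23) = mex({0, 1, 2, 3, 4, 5, 6}) = 7
G(24) = mex({0, 1, 2, 3, 5, 6, 7}) = 4
G(25) = mex({0, 2, 3, 4, 6, 7}) = 1
G(26) = mex({0, 1, 3, 4, 5, 6, 7}) = 2
G(27) = mex({0, 1, 2, 3, 4, 5, 6, 7}) = 8
G(28) = mex({0, 1, 2, 3, 4, 6, 7, 8}) = 5
G(29) = mex({0, 1, 2, 3, 5, 6, 7, 8, 9}) = 4
G(30) = mex({0, 1, 2, 3, 4, 5, 6, 9, 10}) = 7
G(31) = mex({0, 1, 3, 4, 5, 7, 10, 11}) = 2
G(32) = mex({0, 2, 3, 4, 5, 6, 7, 9, 11}) = 1
G(33) = mex({0, 1, 2, 3, 4, 5, 6, 7, 9, 12}) = 8
G(34) = mex({0, 1, 2, 3, 4, 5, 7, 8, 11, 12}) = 6
G(35) = mex({0, 1, 2, 3, 4, 5, 6, 8, 9, 10, 11}) = 7
G(36) = mex({0, 1, 2, 3, 5, 6, 7, 9, 10}) = 4
G(37) = mex({0, 2, 3, 4, 6, 7, 9, 10, 11, 12}) = 1
G(38) = mex({0, 1, 3, 4, 5, 6, 7, 9, 10, 11, 12}) = 2
G(39) = mex({0, 1, 2, 4, 5, 6, 7, 9, 10, 12, 14}) = 3
G(40) = mex({0, 2, 3, 4, 6, 7, 11, 12, 14}) = 1
G(41) = mex({0, 1, 2, 3, 5, 6, 7, 9, 10, 11, 12}) = 4
G(42) = mex({0, 1, 2, 3, 4, 5, 6, 9, 10}) = 7
G(43) = mex({0, 1, 3, 4, 5, 7, 9, 10, 12, 15}) = 2
G(44) = mex({0, 2, 3, 4, 5, 6, 7, 9, 10, 12, 15}) = 1
G(45) = mex({0, 1, 2, 3, 4, 5, 6, 7, 9, 10, 12, 14}) = 8
G(46) = mex({0, 1, 3, 4, 5, 7, 8, 11, 12, 14}) = 2
G(47) = mex({0, 1, 2, 3, 4, 5, 6, 8, 9, 10, 11, 12}) = 7
G(48) = mex({0, 1, 2, 3, 5, 6, 7, 9, 10}) = 4
Therefore G(48) = 4.

4


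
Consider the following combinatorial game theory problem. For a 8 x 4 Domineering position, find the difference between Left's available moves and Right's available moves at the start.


Board is 8 x 4 (rows x cols).
Left (vertical) placements: (rows-1) * cols = 7 * 4 = 28
Right (horizontal) placements: rows * (cols-1) = 8 * 3 = 24
Advantage = Left - Right = 28 - 24 = 4

4


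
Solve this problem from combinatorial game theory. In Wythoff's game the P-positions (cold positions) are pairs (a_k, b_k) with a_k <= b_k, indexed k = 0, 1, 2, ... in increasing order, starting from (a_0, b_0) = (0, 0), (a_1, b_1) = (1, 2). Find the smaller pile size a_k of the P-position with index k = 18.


By Wythoff's theorem, a_k = floor(k * phi) and b_k = floor(k * phi^2) = a_k + k, where phi = (1 + sqrt(5))/2 is the golden ratio.
phi = (1 + sqrt(5))/2 = 1.618034
k = 18
k * phi = 18 * 1.618034 = 29.124612
a_18 = floor(k * phi) = 29

29


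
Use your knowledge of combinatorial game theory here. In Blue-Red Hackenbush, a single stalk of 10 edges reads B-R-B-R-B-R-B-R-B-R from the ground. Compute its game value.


Edges (from ground): B-R-B-R-B-R-B-R-B-R
By Berlekamp's sign-expansion rule, a Blue-Red Hackenbush stalk has the value of the surreal number whose sign sequence is the edge sequence with B -> + and R -> -.
Sign sequence: +-+-+-+-+-
Trace the sign expansion in the surreal number tree, starting from 0:
Edge 1: B (sign +) -> bounds (0, +inf), value = 1
Edge 2: R (sign -) -> bounds (0, 1), value = 1/2
Edge 3: B (sign +) -> bounds (1/2, 1), value = 3/4
Edge 4: R (sign -) -> bounds (1/2, 3/4), value = 5/8
Edge 5: B (sign +) -> bounds (5/8, 3/4), value = 11/16
Edge 6: R (sign -) -> bounds (5/8, 11/16), value = 21/32
Edge 7: B (sign +) -> bounds (21/32, 11/16), value = 43/64
Edge 8: R (sign -) -> bounds (21/32, 43/64), value = 85/128
Edge 9: B (sign +) -> bounds (85/128, 43/64), value = 171/256
Edge 10: R (sign -) -> bounds (85/128, 171/256), value = 341/512
Game value = 341/512

341/512


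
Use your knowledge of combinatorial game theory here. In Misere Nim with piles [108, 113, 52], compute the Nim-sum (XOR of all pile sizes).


We need the XOR (exclusive or) of all pile sizes.
After XOR-ing pile 1 (size 108): 0 XOR 108 = 108
After XOR-ing pile 2 (size 113): 108 XOR 113 = 29
After XOR-ing pile 3 (size 52): 29 XOR 52 = 41
The Nim-value of this position is 41.

41


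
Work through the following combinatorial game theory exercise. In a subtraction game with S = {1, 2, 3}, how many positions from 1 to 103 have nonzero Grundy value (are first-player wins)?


Subtraction set S = {1, 2, 3}, so G(n) = n mod 4.
G(n) = 0 when n is a multiple of 4.
Multiples of 4 in [1, 103]: 25
N-positions (nonzero Grundy) = 103 - 25 = 78

78


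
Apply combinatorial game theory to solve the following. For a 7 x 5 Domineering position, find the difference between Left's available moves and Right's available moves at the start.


Board is 7 x 5 (rows x cols).
Left (vertical) placements: (rows-1) * cols = 6 * 5 = 30
Right (horizontal) placements: rows * (cols-1) = 7 * 4 = 28
Advantage = Left - Right = 30 - 28 = 2

2


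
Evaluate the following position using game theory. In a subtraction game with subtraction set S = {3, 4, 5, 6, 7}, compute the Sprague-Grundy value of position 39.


The subtraction set is S = {3, 4, 5, 6, 7}.
G(k) = mex{ G(k - s) : s in S, s <= k }. We compute iteratively: G(0) = 0.
G(1) = mex({}) = 0
G(2) = mex({}) = 0
G(3) = mex({0}) = 1
G(4) = mex({0}) = 1
G(5) = mex({0}) = 1
G(6) = mex({0, 1}) = 2
G(7) = mex({0, 1}) = 2
G(8) = mex({0, 1}) = 2
G(9) = mex({0, 1, 2}) = 3
G(10) = mex({1, 2}) = 0
G(11) = mex({1, 2}) = 0
G(12) = mex({1, 2, 3}) = 0
G(13) = mex({0, 2, 3}) = 1
G(14) = mex({0, 2, 3}) = 1
G(15) = mex({0, 2, 3}) = 1
G(16) = mex({0, 1, 3}) = 2
Observe that G(10)..G(16) = 0, 0, 0, 1, 1, 1, 2 repeats G(0)..G(6) = 0, 0, 0, 1, 1, 1, 2.
For k >= max(S) = 7, G(k) is determined by the previous 7 values G(k-7)..G(k-1); a window of 7 consecutive values has recurred shifted by 10, so by induction G(k + 10) = G(k) for all k >= 0: the sequence is periodic from the start with period 10.
One period: G(0..9) = 0, 0, 0, 1, 1, 1, 2, 2, 2, 3.
39 mod 10 = 9, so G(39) = G(9) = 3.

3


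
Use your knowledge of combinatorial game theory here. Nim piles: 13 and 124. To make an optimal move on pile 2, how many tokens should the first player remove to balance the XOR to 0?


Piles: 13 and 124
Current XOR: 13 XOR 124 = 113 (non-zero, so this is an N-position).
To make the XOR zero, we need to find a move that balances the piles.
For pile 2 (size 124): target = 124 XOR 113 = 13
We reduce pile 2 from 124 to 13.
Tokens removed: 124 - 13 = 111
Verification: 13 XOR 13 = 0

111


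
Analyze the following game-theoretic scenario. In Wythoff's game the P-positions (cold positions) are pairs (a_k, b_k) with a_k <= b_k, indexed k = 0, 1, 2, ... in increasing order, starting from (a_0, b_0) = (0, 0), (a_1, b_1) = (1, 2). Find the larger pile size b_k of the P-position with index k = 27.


By Wythoff's theorem, a_k = floor(k * phi) and b_k = floor(k * phi^2) = a_k + k, where phi = (1 + sqrt(5))/2 is the golden ratio.
phi = (1 + sqrt(5))/2 = 1.618034
phi^2 = phi + 1 = 2.618034
k = 27
k * phi^2 = 27 * 2.618034 = 70.686918
b_27 = floor(k * phi^2) = 70 (check: a_27 + k = 43 + 27 = 70)

70


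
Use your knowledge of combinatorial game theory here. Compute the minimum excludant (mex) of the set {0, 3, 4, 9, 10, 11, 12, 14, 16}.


Set = {0, 3, 4, 9, 10, 11, 12, 14, 16}
0 is in the set.
1 is NOT in the set. This is the mex.
mex = 1

1


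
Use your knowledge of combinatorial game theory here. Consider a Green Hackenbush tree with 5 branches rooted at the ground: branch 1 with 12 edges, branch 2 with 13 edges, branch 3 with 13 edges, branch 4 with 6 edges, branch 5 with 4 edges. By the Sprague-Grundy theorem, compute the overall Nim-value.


The tree has 5 branches from the ground vertex.
In Green Hackenbush, the Nim-value of a simple path of length k is k.
Branch 1: length 12, Nim-value = 12
Branch 2: length 13, Nim-value = 13
Branch 3: length 13, Nim-value = 13
Branch 4: length 6, Nim-value = 6
Branch 5: length 4, Nim-value = 4
Total Nim-value = XOR of all branch values:
0 XOR 12 = 12
12 XOR 13 = 1
1 XOR 13 = 12
12 XOR 6 = 10
10 XOR 4 = 14
Nim-value of the tree = 14

14


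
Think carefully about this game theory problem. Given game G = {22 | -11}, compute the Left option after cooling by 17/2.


Original game: {22 | -11} (a switch {a | b} with a > b).
Cooling by t (for t below the temperature (a - b)/2 = 33/2) taxes each move by t: {a | b} cooled by t is {a - t | b + t}.
Cooling amount: t = 17/2
Cooled Left option: 22 - 17/2 = 27/2
Cooled Right option: -11 + 17/2 = -5/2
Cooled game: {27/2 | -5/2}
Left option = 27/2

27/2


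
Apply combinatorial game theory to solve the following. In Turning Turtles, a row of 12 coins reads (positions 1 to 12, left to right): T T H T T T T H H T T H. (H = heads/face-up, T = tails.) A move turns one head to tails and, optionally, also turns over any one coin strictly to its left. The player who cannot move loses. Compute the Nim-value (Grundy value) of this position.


Coins: T T H T T T T H H T T H
Key fact: a single head at position k behaves exactly like a Nim heap of size k (turning it to T and optionally flipping a coin at j < k corresponds to moving the heap from k to j, or to 0), and heads combine as a disjunctive sum (two heads at the same place would cancel, matching j XOR j = 0). So the Nim-value is the XOR of the 1-indexed positions of the heads.
Face-up positions (1-indexed): [3, 8, 9, 12]
XOR 0 with 3: 0 XOR 3 = 3
XOR 3 with 8: 3 XOR 8 = 11
XOR 11 with 9: 11 XOR 9 = 2
XOR 2 with 12: 2 XOR 12 = 14
Nim-value = 14

14


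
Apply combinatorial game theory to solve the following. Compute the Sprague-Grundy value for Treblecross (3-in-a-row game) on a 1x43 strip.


Treblecross: place X on empty cells; 3-in-a-row wins.
Playing within two cells of an existing X lets the opponent win at once, so sensible play treats the cells i-2..i+2 around each X as dead. The player left with no safe cell loses, so this is a normal-play take-away game on strips of safe cells.
Placing X at cell i (0-indexed) of a strip of k safe cells leaves independent strips of sizes max(0, i-2) and max(0, k-i-3). Hence G(k) = mex{ G(max(0,i-2)) XOR G(max(0,k-i-3)) : 0 <= i < k }, with G(0) = 0.
G(1): splits (0,0):0^0=0 -> mex({0}) = 1
G(2): splits (0,0):0^0=0 -> mex({0}) = 1
G(3): splits (0,0):0^0=0 -> mex({0}) = 1
G(4): splits (0,1):0^1=1 (0,0):0^0=0 -> mex({0, 1}) = 2
G(5): splits (0,2):0^1=1 (0,1):0^1=1 (0,0):0^0=0 -> mex({0, 1}) = 2
G(6) = mex({1}) = 0
G(7) = mex({0, 1, 2}) = 3
G(8) = mex({0, 1, 2}) = 3
G(9) = mex({0, 2}) = 1
G(10) = mex({0, 2, 3}) = 1
G(11) = mex({0, 3}) = 1
G(12) = mex({1, 3}) = 0
G(13) = mex({0, 1, 2, 3}) = 4
G(14) = mex({0, 1, 2}) = 3
G(15) = mex({0, 1, 2}) = 3
G(16) = mex({0, 1, 2, 4}) = 3
G(17) = mex({0, 1, 3, 4}) = 2
G(18) = mex({0, 1, 3, 4}) = 2
G(19) = mex({0, 1, 3, 5}) = 2
G(20) = mex({0, 1, 2, 3, 5}) = 4
G(21) = mex({0, 1, 2, 3, 5}) = 4
G(22) = mex({1, 2, 6}) = 0
G(23) = mex({0, 1, 2, 3, 4, 6}) = 5
G(24) = mex({0, 1, 2, 3, 4}) = 5
G(25) = mex({0, 1, 3, 4, 7}) = 2
G(26) = mex({0, 1, 3, 4, 5, 7}) = 2
G(27) = mex({0, 1, 3, 5}) = 2
G(28) = mex({0, 1, 2, 5}) = 3
G(29) = mex({0, 1, 2, 4, 5, 6}) = 3
G(30) = mex({1, 2, 4, 6}) = 0
G(31) = mex({0, 1, 2, 3, 4, 6}) = 5
G(32) = mex({1, 2, 3, 4, 7}) = 0
G(33) = mex({0, 3, 7}) = 1
G(34) = mex({0, 2, 3, 5, 7}) = 1
G(35) = mex({0, 2, 3, 5, 6}) = 1
G(36) = mex({0, 1, 2, 5, 6}) = 3
G(37) = mex({0, 1, 2, 4, 5, 6}) = 3
G(38) = mex({0, 1, 2, 4}) = 3
G(39) = mex({0, 1, 2, 3, 4, 7}) = 5
G(40) = mex({0, 1, 2, 3, 4, 5, 7}) = 6
G(41) = mex({0, 1, 2, 3, 5, 7}) = 4
G(42) = mex({0, 1, 2, 3, 5, 6, 7}) = 4
G(43) = mex({0, 2, 3, 5, 6}) = 1
Therefore G(43) = 1.

1
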